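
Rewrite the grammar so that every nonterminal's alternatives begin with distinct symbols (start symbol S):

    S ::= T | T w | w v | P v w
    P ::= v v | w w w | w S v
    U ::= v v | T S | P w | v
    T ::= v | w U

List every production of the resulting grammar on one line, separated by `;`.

S ::= w v | P v w | T S'; P ::= v v | w P'; U ::= T S | P w | v U'; T ::= v | w U; S' ::= ε | w; P' ::= w w | S v; U' ::= v | ε

S has alternatives sharing prefix 'T': factor to S → T S' with S' → ε | w.
P has alternatives sharing prefix 'w': factor to P → w P' with P' → w w | S v.
U has alternatives sharing prefix 'v': factor to U → v U' with U' → v | ε.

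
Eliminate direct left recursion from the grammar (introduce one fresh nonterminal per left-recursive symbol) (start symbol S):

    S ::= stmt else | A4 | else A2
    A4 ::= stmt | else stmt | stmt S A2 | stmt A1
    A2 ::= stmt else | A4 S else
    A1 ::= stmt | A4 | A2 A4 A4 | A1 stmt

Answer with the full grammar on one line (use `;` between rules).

S ::= stmt else | A4 | else A2; A4 ::= stmt | else stmt | stmt S A2 | stmt A1; A2 ::= stmt else | A4 S else; A1 ::= stmt A1' | A4 A1' | A2 A4 A4 A1'; A1' ::= stmt A1' | ε

Directly left-recursive nonterminal: A1.
For A1: α = {stmt}, β = {stmt, A4, A2 A4 A4}. Rewrite as A1 → β A1' and A1' → α A1' | ε.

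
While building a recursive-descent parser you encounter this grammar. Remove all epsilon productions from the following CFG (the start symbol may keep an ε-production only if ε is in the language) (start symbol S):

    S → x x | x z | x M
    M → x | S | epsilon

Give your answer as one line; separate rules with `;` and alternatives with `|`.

S → x x | x z | x M | x; M → x | S

Nullable nonterminals: {M}.
ε ∉ L(G), so no ε-production is kept.
Expand every rule over subsets of its nullable positions: S → x M gives x M | x.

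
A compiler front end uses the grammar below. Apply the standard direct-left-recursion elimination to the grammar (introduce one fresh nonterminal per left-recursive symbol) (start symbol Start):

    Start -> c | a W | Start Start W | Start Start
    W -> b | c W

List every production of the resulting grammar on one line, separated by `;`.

Start -> c Start1 | a W Start1; W -> b | c W; Start1 -> Start W Start1 | Start Start1 | ε

Left recursion appears on Start.
For Start: α = {Start W, Start}, β = {c, a W}. Rewrite as Start → β Start1 and Start1 → α Start1 | ε.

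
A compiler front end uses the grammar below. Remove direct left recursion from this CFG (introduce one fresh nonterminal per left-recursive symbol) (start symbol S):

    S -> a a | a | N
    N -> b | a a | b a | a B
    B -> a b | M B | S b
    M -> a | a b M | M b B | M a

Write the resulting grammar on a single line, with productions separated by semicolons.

S -> a a | a | N; N -> b | a a | b a | a B; B -> a b | M B | S b; M -> a M' | a b M M'; M' -> b B M' | a M' | ε

M is directly left-recursive.
For M: α = {b B, a}, β = {a, a b M}. Rewrite as M → β M' and M' → α M' | ε.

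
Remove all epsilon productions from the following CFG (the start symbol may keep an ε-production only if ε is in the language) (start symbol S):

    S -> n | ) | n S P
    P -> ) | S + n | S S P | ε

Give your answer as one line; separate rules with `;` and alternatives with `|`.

Nullable set = {P}.
ε ∉ L(G), so no ε-production is kept.
Expand every rule over subsets of its nullable positions: S → n S P gives n S P | n S. P → S S P gives S S P | S S.

S -> n | ) | n S P | n S; P -> ) | S + n | S S P | S S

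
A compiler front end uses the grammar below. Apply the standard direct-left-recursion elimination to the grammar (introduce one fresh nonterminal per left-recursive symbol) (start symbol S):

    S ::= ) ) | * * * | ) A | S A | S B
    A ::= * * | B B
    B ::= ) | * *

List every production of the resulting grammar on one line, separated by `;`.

S is directly left-recursive.
For S: α = {A, B}, β = {) ), * * *, ) A}. Rewrite as S → β S' and S' → α S' | ε.

S ::= ) ) S' | * * * S' | ) A S'; A ::= * * | B B; B ::= ) | * *; S' ::= A S' | B S' | ε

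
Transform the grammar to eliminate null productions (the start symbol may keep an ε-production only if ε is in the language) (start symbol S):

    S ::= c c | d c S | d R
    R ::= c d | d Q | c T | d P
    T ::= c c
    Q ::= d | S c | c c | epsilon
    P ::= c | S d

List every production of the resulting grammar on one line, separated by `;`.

The nullable symbols are {Q}.
ε ∉ L(G), so no ε-production is kept.
Add the nullable-subset variants: R → d Q gives d Q | d.

S ::= c c | d c S | d R; R ::= c d | d Q | d | c T | d P; T ::= c c; Q ::= d | S c | c c; P ::= c | S d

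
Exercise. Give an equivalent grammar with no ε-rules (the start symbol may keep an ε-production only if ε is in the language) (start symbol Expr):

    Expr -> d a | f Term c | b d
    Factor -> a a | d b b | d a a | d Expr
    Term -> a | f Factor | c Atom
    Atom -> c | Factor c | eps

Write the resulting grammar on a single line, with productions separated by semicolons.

Nullable set = {Atom}.
ε ∉ L(G), so no ε-production is kept.
Add the nullable-subset variants: Term → c Atom gives c Atom | c.

Expr -> d a | f Term c | b d; Factor -> a a | d b b | d a a | d Expr; Term -> a | f Factor | c Atom | c; Atom -> c | Factor c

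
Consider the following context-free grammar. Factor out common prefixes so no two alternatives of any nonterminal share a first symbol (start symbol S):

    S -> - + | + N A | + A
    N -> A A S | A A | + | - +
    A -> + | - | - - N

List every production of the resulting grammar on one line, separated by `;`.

S -> - + | + S'; N -> + | - + | A A N'; A -> + | - A'; S' -> N A | A; N' -> S | ε; A' -> ε | - N

S has alternatives sharing prefix '+': factor to S → + S' with S' → N A | A.
N has alternatives sharing prefix 'A A': factor to N → A A N' with N' → S | ε.
A has alternatives sharing prefix '-': factor to A → - A' with A' → ε | - N.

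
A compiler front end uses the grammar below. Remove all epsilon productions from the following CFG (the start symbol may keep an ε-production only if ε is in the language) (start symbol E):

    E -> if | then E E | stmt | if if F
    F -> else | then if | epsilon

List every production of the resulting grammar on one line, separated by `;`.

Nullable nonterminals: {F}.
ε ∉ L(G), so no ε-production is kept.
For each production, add variants omitting each subset of nullable occurrences: E → if if F gives if if F | if if.

E -> if | then E E | stmt | if if F | if if; F -> else | then if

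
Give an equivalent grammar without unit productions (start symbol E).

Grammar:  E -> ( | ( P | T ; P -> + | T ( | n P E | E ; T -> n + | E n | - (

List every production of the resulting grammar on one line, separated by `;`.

E -> ( | ( P | n + | E n | - (; P -> ( | ( P | + | T ( | n P E | n + | E n | - (; T -> n + | E n | - (

Unit pairs: E ⇒* {T}; P ⇒* {E, T}.
For each unit pair (A, B), copy every non-unit production of B to A, then drop all unit productions.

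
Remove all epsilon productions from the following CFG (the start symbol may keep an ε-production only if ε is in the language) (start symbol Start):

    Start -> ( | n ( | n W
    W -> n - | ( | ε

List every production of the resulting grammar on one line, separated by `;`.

Nullable nonterminals: {W}.
ε ∉ L(G), so no ε-production is kept.
Expand every rule over subsets of its nullable positions: Start → n W gives n W | n.

Start -> ( | n ( | n W | n; W -> n - | (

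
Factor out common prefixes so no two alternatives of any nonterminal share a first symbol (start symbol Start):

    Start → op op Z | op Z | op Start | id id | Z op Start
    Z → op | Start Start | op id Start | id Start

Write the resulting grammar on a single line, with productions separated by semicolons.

Start → id id | Z op Start | op Start1; Z → Start Start | id Start | op Z1; Start1 → op Z | Z | Start; Z1 → ε | id Start

Start has alternatives sharing prefix 'op': factor to Start → op Start1 with Start1 → op Z | Z | Start.
Z has alternatives sharing prefix 'op': factor to Z → op Z1 with Z1 → ε | id Start.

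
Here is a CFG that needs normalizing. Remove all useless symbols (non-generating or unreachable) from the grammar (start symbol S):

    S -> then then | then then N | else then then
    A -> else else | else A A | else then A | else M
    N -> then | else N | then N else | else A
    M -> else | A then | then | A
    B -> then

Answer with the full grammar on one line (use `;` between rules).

S -> then then | then then N | else then then; A -> else else | else A A | else then A | else M; N -> then | else N | then N else | else A; M -> else | A then | then | A

Generating nonterminals: {A, B, M, N, S}.
Reachable from S after that: {A, M, N, S}.
Removed useless symbols: {B} and every production mentioning them.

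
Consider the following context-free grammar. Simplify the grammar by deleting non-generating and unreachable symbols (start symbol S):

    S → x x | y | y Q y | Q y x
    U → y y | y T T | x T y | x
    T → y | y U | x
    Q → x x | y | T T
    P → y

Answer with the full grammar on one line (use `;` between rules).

S → x x | y | y Q y | Q y x; U → y y | y T T | x T y | x; T → y | y U | x; Q → x x | y | T T

Generating nonterminals: {P, Q, S, T, U}.
Reachable from S after that: {Q, S, T, U}.
Removed useless symbols: {P} and every production mentioning them.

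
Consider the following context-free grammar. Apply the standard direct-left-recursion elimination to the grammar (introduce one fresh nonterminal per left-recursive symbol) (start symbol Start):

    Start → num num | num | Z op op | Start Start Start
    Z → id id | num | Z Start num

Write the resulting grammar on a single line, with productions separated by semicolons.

Left recursion appears on Start, Z.
For Start: α = {Start Start}, β = {num num, num, Z op op}. Rewrite as Start → β Start1 and Start1 → α Start1 | ε.
For Z: α = {Start num}, β = {id id, num}. Rewrite as Z → β Z1 and Z1 → α Z1 | ε.

Start → num num Start1 | num Start1 | Z op op Start1; Z → id id Z1 | num Z1; Start1 → Start Start Start1 | ε; Z1 → Start num Z1 | ε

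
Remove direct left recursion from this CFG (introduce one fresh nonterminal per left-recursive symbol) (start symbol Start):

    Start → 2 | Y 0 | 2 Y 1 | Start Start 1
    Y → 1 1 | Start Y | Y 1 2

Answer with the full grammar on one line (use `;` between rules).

Left recursion appears on Start, Y.
For Start: α = {Start 1}, β = {2, Y 0, 2 Y 1}. Rewrite as Start → β Start1 and Start1 → α Start1 | ε.
For Y: α = {1 2}, β = {1 1, Start Y}. Rewrite as Y → β Y1 and Y1 → α Y1 | ε.

Start → 2 Start1 | Y 0 Start1 | 2 Y 1 Start1; Y → 1 1 Y1 | Start Y Y1; Start1 → Start 1 Start1 | eps; Y1 → 1 2 Y1 | eps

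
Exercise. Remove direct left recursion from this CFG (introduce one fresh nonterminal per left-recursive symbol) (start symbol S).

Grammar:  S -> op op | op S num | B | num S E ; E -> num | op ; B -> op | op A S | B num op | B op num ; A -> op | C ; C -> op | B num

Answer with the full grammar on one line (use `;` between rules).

S -> op op | op S num | B | num S E; E -> num | op; B -> op B' | op A S B'; A -> op | C; C -> op | B num; B' -> num op B' | op num B' | ε

Left recursion appears on B.
For B: α = {num op, op num}, β = {op, op A S}. Rewrite as B → β B' and B' → α B' | ε.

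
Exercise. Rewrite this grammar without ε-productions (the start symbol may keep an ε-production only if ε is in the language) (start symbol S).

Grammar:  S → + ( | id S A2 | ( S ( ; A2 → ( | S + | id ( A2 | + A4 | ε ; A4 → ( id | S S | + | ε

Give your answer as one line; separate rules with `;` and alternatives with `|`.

The nullable symbols are {A2, A4}.
ε ∉ L(G), so no ε-production is kept.
Expand every rule over subsets of its nullable positions: S → id S A2 gives id S A2 | id S. A2 → id ( A2 gives id ( A2 | id (. A2 → + A4 gives + A4 | +.

S → + ( | id S A2 | id S | ( S (; A2 → ( | S + | id ( A2 | id ( | + A4 | +; A4 → ( id | S S | +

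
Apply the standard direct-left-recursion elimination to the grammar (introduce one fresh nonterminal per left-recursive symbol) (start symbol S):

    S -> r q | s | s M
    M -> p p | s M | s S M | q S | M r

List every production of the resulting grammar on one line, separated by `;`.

S -> r q | s | s M; M -> p p M' | s M M' | s S M M' | q S M'; M' -> r M' | ε

M is directly left-recursive.
For M: α = {r}, β = {p p, s M, s S M, q S}. Rewrite as M → β M' and M' → α M' | ε.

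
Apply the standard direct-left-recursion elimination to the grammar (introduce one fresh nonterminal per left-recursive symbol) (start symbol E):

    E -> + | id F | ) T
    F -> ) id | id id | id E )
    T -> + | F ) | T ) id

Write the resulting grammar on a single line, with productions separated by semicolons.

Left recursion appears on T.
For T: α = {) id}, β = {+, F )}. Rewrite as T → β T' and T' → α T' | ε.

E -> + | id F | ) T; F -> ) id | id id | id E ); T -> + T' | F ) T'; T' -> ) id T' | epsilon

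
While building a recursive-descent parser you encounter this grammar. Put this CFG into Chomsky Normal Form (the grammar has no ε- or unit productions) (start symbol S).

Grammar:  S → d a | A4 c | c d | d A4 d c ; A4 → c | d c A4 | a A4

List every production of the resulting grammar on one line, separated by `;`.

Introduce a nonterminal for each terminal appearing in a rule of length ≥ 2: X1 → d, X2 → a, X3 → c.
Binarize each right-hand side of length ≥ 3 by chaining fresh nonterminals (Y1, Y2, …): affected rules were S → X1 A4 X1 X3; A4 → X1 X3 A4.

S → X1 X2 | A4 X3 | X3 X1 | X1 Y1; A4 → c | X1 Y3 | X2 A4; X1 → d; X2 → a; X3 → c; Y1 → A4 Y2; Y2 → X1 X3; Y3 → X3 A4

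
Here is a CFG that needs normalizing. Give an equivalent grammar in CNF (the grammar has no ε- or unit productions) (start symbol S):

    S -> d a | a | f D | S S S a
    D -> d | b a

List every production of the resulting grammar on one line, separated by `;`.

Introduce a nonterminal for each terminal appearing in a rule of length ≥ 2: X1 → d, X2 → a, X3 → f, X4 → b.
Binarize each right-hand side of length ≥ 3 by chaining fresh nonterminals (Y1, Y2, …): affected rules were S → S S S X2.

S -> X1 X2 | a | X3 D | S Y1; D -> d | X4 X2; X1 -> d; X2 -> a; X3 -> f; X4 -> b; Y1 -> S Y2; Y2 -> S X2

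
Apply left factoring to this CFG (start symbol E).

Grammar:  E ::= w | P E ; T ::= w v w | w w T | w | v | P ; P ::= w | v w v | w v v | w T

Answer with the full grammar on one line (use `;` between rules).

E ::= w | P E; T ::= v | P | w T'; P ::= v w v | w P'; T' ::= v w | w T | ε; P' ::= ε | v v | T

T has alternatives sharing prefix 'w': factor to T → w T' with T' → v w | w T | ε.
P has alternatives sharing prefix 'w': factor to P → w P' with P' → ε | v v | T.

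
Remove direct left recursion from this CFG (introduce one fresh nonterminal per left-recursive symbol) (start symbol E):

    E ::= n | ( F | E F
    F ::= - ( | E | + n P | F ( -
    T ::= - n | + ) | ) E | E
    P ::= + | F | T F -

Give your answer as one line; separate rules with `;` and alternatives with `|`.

Directly left-recursive nonterminals: E, F.
For E: α = {F}, β = {n, ( F}. Rewrite as E → β E' and E' → α E' | ε.
For F: α = {( -}, β = {- (, E, + n P}. Rewrite as F → β F' and F' → α F' | ε.

E ::= n E' | ( F E'; F ::= - ( F' | E F' | + n P F'; T ::= - n | + ) | ) E | E; P ::= + | F | T F -; E' ::= F E' | ε; F' ::= ( - F' | ε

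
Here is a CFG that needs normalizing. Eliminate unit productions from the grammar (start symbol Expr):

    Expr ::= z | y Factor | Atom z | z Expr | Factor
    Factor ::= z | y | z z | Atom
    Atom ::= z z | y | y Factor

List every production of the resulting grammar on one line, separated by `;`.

Expr ::= z z | y | y Factor | z | Atom z | z Expr; Factor ::= z z | y | y Factor | z; Atom ::= z z | y | y Factor

Unit pairs: Expr ⇒* {Atom, Factor}; Factor ⇒* {Atom}.
For every A with A ⇒* B via unit rules, add B's non-unit alternatives to A; then delete every rule of the form X → Y.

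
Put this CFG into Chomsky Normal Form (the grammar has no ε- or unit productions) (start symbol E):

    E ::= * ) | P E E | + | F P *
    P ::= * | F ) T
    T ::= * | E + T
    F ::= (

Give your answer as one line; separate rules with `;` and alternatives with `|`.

E ::= X1 X2 | P Y1 | + | F Y2; P ::= * | F Y3; T ::= * | E Y4; F ::= (; X1 ::= *; X2 ::= ); X3 ::= +; Y1 ::= E E; Y2 ::= P X1; Y3 ::= X2 T; Y4 ::= X3 T

Introduce a nonterminal for each terminal appearing in a rule of length ≥ 2: X1 → *, X2 → ), X3 → +.
Binarize each right-hand side of length ≥ 3 by chaining fresh nonterminals (Y1, Y2, …): affected rules were E → P E E; E → F P X1; P → F X2 T; T → E X3 T.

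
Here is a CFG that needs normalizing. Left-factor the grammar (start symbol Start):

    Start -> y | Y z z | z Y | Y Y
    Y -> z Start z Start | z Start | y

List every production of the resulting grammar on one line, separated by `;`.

Start -> y | z Y | Y Start1; Y -> y | z Start Y1; Start1 -> z z | Y; Y1 -> z Start | ε

Start has alternatives sharing prefix 'Y': factor to Start → Y Start1 with Start1 → z z | Y.
Y has alternatives sharing prefix 'z Start': factor to Y → z Start Y1 with Y1 → z Start | ε.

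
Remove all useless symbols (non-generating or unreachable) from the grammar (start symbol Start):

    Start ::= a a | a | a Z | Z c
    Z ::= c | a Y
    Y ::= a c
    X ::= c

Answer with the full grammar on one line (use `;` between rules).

Generating nonterminals: {Start, X, Y, Z}.
Reachable from Start after that: {Start, Y, Z}.
Removed useless symbols: {X} and every production mentioning them.

Start ::= a a | a | a Z | Z c; Z ::= c | a Y; Y ::= a c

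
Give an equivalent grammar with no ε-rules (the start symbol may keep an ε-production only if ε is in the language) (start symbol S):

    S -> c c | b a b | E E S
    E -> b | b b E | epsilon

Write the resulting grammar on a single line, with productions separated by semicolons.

S -> c c | b a b | E E S | E S; E -> b | b b E | b b

Nullable set = {E}.
ε ∉ L(G), so no ε-production is kept.
For each production, add variants omitting each subset of nullable occurrences: S → E E S gives E E S | E S. E → b b E gives b b E | b b.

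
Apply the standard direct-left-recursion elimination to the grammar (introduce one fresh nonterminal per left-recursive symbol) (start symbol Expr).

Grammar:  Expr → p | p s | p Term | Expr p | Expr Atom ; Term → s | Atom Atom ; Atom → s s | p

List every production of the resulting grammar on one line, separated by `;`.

Expr → p Expr1 | p s Expr1 | p Term Expr1; Term → s | Atom Atom; Atom → s s | p; Expr1 → p Expr1 | Atom Expr1 | ε

Left recursion appears on Expr.
For Expr: α = {p, Atom}, β = {p, p s, p Term}. Rewrite as Expr → β Expr1 and Expr1 → α Expr1 | ε.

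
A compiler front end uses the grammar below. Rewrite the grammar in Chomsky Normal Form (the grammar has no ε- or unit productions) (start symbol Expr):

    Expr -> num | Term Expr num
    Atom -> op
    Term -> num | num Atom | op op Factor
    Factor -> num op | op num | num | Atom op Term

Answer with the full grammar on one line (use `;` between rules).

Introduce a nonterminal for each terminal appearing in a rule of length ≥ 2: X1 → num, X2 → op.
Binarize each right-hand side of length ≥ 3 by chaining fresh nonterminals (Y1, Y2, …): affected rules were Expr → Term Expr X1; Term → X2 X2 Factor; Factor → Atom X2 Term.

Expr -> num | Term Y1; Atom -> op; Term -> num | X1 Atom | X2 Y2; Factor -> X1 X2 | X2 X1 | num | Atom Y3; X1 -> num; X2 -> op; Y1 -> Expr X1; Y2 -> X2 Factor; Y3 -> X2 Term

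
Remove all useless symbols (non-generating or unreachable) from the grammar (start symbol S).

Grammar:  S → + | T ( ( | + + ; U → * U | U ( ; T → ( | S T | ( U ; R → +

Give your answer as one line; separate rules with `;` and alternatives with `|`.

S → + | T ( ( | + +; T → ( | S T

Generating nonterminals: {R, S, T}.
Reachable from S after that: {S, T}.
Removed useless symbols: {R, U} and every production mentioning them.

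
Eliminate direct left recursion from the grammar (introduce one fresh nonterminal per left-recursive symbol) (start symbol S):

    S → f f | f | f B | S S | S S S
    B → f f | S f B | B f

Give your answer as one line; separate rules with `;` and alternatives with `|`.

Directly left-recursive nonterminals: S, B.
For S: α = {S, S S}, β = {f f, f, f B}. Rewrite as S → β S' and S' → α S' | ε.
For B: α = {f}, β = {f f, S f B}. Rewrite as B → β B' and B' → α B' | ε.

S → f f S' | f S' | f B S'; B → f f B' | S f B B'; S' → S S' | S S S' | ε; B' → f B' | ε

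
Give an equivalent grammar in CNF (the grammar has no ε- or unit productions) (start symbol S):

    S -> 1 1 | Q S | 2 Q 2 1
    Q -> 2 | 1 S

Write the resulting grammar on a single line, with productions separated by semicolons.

S -> X1 X1 | Q S | X2 Y1; Q -> 2 | X1 S; X1 -> 1; X2 -> 2; Y1 -> Q Y2; Y2 -> X2 X1

Introduce a nonterminal for each terminal appearing in a rule of length ≥ 2: X1 → 1, X2 → 2.
Binarize each right-hand side of length ≥ 3 by chaining fresh nonterminals (Y1, Y2, …): affected rules were S → X2 Q X2 X1.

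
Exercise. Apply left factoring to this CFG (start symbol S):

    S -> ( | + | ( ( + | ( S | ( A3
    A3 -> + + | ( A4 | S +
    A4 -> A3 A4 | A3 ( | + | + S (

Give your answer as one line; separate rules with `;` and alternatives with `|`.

S -> + | ( S'; A3 -> + + | ( A4 | S +; A4 -> A3 A4' | + A4''; S' -> ε | ( + | S | A3; A4' -> A4 | (; A4'' -> ε | S (

S has alternatives sharing prefix '(': factor to S → ( S' with S' → ε | ( + | S | A3.
A4 has alternatives sharing prefix 'A3': factor to A4 → A3 A4' with A4' → A4 | (.
A4 has alternatives sharing prefix '+': factor to A4 → + A4'' with A4'' → ε | S (.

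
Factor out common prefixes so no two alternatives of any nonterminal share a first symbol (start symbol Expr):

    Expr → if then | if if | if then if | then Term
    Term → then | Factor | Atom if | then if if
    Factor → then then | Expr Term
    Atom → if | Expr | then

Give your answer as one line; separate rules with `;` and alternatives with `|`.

Expr has alternatives sharing prefix 'if': factor to Expr → if Expr1 with Expr1 → then | if | then if.
Term has alternatives sharing prefix 'then': factor to Term → then Term1 with Term1 → ε | if if.
Expr1 has alternatives sharing prefix 'then': factor to Expr1 → then Expr11 with Expr11 → ε | if.

Expr → then Term | if Expr1; Term → Factor | Atom if | then Term1; Factor → then then | Expr Term; Atom → if | Expr | then; Expr1 → if | then Expr11; Term1 → ε | if if; Expr11 → ε | if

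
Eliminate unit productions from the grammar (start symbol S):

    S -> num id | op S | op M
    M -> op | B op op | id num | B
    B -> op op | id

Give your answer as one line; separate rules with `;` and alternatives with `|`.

Unit pairs: M ⇒* {B}.
Replace each nonterminal's rules with the union of the non-unit rules of every nonterminal it unit-derives.

S -> num id | op S | op M; M -> op op | id | op | B op op | id num; B -> op op | id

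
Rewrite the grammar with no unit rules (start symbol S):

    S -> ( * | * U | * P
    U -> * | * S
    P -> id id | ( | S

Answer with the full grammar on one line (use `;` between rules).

Unit pairs: P ⇒* {S}.
Replace each nonterminal's rules with the union of the non-unit rules of every nonterminal it unit-derives.

S -> ( * | * U | * P; U -> * | * S; P -> ( * | * U | * P | id id | (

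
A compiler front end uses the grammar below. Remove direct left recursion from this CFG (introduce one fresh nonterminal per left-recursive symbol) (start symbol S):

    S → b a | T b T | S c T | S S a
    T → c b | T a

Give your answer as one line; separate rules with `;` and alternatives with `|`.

Left recursion appears on S, T.
For S: α = {c T, S a}, β = {b a, T b T}. Rewrite as S → β S' and S' → α S' | ε.
For T: α = {a}, β = {c b}. Rewrite as T → β T' and T' → α T' | ε.

S → b a S' | T b T S'; T → c b T'; S' → c T S' | S a S' | ε; T' → a T' | ε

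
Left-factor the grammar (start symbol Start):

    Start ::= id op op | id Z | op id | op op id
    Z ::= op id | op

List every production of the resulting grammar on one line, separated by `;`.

Start ::= id Start1 | op Start2; Z ::= op Z1; Start1 ::= op op | Z; Start2 ::= id | op id; Z1 ::= id | ε

Start has alternatives sharing prefix 'id': factor to Start → id Start1 with Start1 → op op | Z.
Start has alternatives sharing prefix 'op': factor to Start → op Start2 with Start2 → id | op id.
Z has alternatives sharing prefix 'op': factor to Z → op Z1 with Z1 → id | ε.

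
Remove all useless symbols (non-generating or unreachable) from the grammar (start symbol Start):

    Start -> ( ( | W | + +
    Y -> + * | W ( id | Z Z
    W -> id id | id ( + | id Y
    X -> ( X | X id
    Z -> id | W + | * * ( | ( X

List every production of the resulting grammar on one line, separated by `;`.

Generating nonterminals: {Start, W, Y, Z}.
Reachable from Start after that: {Start, W, Y, Z}.
Removed useless symbols: {X} and every production mentioning them.

Start -> ( ( | W | + +; Y -> + * | W ( id | Z Z; W -> id id | id ( + | id Y; Z -> id | W + | * * (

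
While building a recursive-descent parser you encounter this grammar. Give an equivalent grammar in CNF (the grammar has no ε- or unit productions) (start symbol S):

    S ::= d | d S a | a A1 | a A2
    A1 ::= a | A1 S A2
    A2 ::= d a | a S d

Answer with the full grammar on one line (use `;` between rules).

S ::= d | X1 Y1 | X2 A1 | X2 A2; A1 ::= a | A1 Y2; A2 ::= X1 X2 | X2 Y3; X1 ::= d; X2 ::= a; Y1 ::= S X2; Y2 ::= S A2; Y3 ::= S X1

Introduce a nonterminal for each terminal appearing in a rule of length ≥ 2: X1 → d, X2 → a.
Binarize each right-hand side of length ≥ 3 by chaining fresh nonterminals (Y1, Y2, …): affected rules were S → X1 S X2; A1 → A1 S A2; A2 → X2 S X1.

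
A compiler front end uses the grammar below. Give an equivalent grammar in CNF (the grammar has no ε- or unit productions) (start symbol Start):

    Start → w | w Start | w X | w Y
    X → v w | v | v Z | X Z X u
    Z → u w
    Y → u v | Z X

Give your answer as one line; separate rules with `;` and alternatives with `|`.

Introduce a nonterminal for each terminal appearing in a rule of length ≥ 2: X1 → w, X2 → v, X3 → u.
Binarize each right-hand side of length ≥ 3 by chaining fresh nonterminals (Y1, Y2, …): affected rules were X → X Z X X3.

Start → w | X1 Start | X1 X | X1 Y; X → X2 X1 | v | X2 Z | X Y1; Z → X3 X1; Y → X3 X2 | Z X; X1 → w; X2 → v; X3 → u; Y1 → Z Y2; Y2 → X X3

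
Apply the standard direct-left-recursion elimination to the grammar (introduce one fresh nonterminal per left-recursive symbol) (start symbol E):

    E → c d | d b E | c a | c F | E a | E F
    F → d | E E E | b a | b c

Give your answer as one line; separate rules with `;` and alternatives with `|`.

E is directly left-recursive.
For E: α = {a, F}, β = {c d, d b E, c a, c F}. Rewrite as E → β E' and E' → α E' | ε.

E → c d E' | d b E E' | c a E' | c F E'; F → d | E E E | b a | b c; E' → a E' | F E' | ε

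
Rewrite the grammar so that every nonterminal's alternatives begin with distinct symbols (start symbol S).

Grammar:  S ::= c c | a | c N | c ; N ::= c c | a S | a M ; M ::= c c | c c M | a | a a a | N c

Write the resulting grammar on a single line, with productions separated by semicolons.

S has alternatives sharing prefix 'c': factor to S → c S' with S' → c | N | ε.
N has alternatives sharing prefix 'a': factor to N → a N' with N' → S | M.
M has alternatives sharing prefix 'c c': factor to M → c c M' with M' → ε | M.
M has alternatives sharing prefix 'a': factor to M → a M'' with M'' → ε | a a.

S ::= a | c S'; N ::= c c | a N'; M ::= N c | c c M' | a M''; S' ::= c | N | ε; N' ::= S | M; M' ::= ε | M; M'' ::= ε | a a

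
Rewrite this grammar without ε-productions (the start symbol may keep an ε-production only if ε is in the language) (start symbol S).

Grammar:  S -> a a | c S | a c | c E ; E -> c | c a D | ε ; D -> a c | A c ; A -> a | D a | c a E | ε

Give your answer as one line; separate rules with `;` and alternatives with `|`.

S -> a a | c S | a c | c E | c; E -> c | c a D; D -> a c | A c | c; A -> a | D a | c a E | c a

Nullable nonterminals: {A, E}.
ε ∉ L(G), so no ε-production is kept.
For each production, add variants omitting each subset of nullable occurrences: S → c E gives c E | c. D → A c gives A c | c. A → c a E gives c a E | c a.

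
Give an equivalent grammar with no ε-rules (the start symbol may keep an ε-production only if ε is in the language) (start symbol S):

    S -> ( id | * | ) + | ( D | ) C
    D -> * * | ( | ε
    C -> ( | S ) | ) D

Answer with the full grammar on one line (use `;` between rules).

Nullable set = {D}.
ε ∉ L(G), so no ε-production is kept.
Add the nullable-subset variants: S → ( D gives ( D | (. C → ) D gives ) D | ).

S -> ( id | * | ) + | ( D | ( | ) C; D -> * * | (; C -> ( | S ) | ) D | )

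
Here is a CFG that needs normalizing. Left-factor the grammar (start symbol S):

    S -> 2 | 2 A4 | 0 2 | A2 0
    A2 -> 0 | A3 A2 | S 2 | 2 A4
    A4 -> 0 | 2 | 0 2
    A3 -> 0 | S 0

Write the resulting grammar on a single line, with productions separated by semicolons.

S has alternatives sharing prefix '2': factor to S → 2 S' with S' → ε | A4.
A4 has alternatives sharing prefix '0': factor to A4 → 0 A4' with A4' → ε | 2.

S -> 0 2 | A2 0 | 2 S'; A2 -> 0 | A3 A2 | S 2 | 2 A4; A4 -> 2 | 0 A4'; A3 -> 0 | S 0; S' -> ε | A4; A4' -> ε | 2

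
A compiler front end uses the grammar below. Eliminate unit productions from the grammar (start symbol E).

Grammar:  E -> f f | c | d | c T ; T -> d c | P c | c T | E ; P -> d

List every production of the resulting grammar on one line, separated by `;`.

Unit pairs: T ⇒* {E}.
Replace each nonterminal's rules with the union of the non-unit rules of every nonterminal it unit-derives.

E -> f f | c | d | c T; T -> f f | c | d | c T | d c | P c; P -> d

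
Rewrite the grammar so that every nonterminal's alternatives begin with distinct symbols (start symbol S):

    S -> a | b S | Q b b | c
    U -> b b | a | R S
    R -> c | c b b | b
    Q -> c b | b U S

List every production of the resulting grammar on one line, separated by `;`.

S -> a | b S | Q b b | c; U -> b b | a | R S; R -> b | c R'; Q -> c b | b U S; R' -> ε | b b

R has alternatives sharing prefix 'c': factor to R → c R' with R' → ε | b b.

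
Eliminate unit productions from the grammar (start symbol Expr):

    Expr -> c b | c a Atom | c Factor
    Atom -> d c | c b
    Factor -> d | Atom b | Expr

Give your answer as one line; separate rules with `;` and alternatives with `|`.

Expr -> c b | c a Atom | c Factor; Atom -> d c | c b; Factor -> d | Atom b | c b | c a Atom | c Factor

Unit pairs: Factor ⇒* {Expr}.
For each unit pair (A, B), copy every non-unit production of B to A, then drop all unit productions.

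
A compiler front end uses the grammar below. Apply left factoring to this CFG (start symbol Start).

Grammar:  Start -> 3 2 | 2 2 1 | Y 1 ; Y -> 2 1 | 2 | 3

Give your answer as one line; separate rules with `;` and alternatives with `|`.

Start -> 3 2 | 2 2 1 | Y 1; Y -> 3 | 2 Y1; Y1 -> 1 | ε

Y has alternatives sharing prefix '2': factor to Y → 2 Y1 with Y1 → 1 | ε.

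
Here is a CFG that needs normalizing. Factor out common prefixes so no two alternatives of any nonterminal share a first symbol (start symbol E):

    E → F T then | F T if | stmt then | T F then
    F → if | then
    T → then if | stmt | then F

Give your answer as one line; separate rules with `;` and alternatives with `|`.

E → stmt then | T F then | F T E'; F → if | then; T → stmt | then T'; E' → then | if; T' → if | F

E has alternatives sharing prefix 'F T': factor to E → F T E' with E' → then | if.
T has alternatives sharing prefix 'then': factor to T → then T' with T' → if | F.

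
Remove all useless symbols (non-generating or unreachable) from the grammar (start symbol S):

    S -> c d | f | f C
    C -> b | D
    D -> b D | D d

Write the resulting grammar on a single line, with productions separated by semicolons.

Generating nonterminals: {C, S}.
Reachable from S after that: {C, S}.
Removed useless symbols: {D} and every production mentioning them.

S -> c d | f | f C; C -> b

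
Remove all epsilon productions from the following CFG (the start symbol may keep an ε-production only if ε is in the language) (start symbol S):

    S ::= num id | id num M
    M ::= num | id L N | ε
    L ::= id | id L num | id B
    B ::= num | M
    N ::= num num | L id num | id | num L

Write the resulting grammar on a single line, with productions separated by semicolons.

S ::= num id | id num M | id num; M ::= num | id L N; L ::= id | id L num | id B; B ::= num | M; N ::= num num | L id num | id | num L

Nullable set = {B, M}.
ε ∉ L(G), so no ε-production is kept.
Expand every rule over subsets of its nullable positions: S → id num M gives id num M | id num.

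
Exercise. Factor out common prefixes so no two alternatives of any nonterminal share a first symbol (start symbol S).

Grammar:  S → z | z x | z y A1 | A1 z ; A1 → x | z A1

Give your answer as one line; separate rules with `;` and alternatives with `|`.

S has alternatives sharing prefix 'z': factor to S → z S' with S' → ε | x | y A1.

S → A1 z | z S'; A1 → x | z A1; S' → ε | x | y A1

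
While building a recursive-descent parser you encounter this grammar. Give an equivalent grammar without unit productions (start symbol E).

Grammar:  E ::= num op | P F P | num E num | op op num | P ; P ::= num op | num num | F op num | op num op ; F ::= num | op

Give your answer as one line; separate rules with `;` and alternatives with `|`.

E ::= num op | P F P | num E num | op op num | num num | F op num | op num op; P ::= num op | num num | F op num | op num op; F ::= num | op

Unit pairs: E ⇒* {P}.
For each unit pair (A, B), copy every non-unit production of B to A, then drop all unit productions.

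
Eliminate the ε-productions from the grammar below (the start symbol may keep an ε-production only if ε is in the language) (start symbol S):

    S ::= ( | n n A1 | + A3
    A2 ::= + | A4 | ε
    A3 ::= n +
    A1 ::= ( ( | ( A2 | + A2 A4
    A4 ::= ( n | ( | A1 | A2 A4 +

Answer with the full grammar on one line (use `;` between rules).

S ::= ( | n n A1 | + A3; A2 ::= + | A4; A3 ::= n +; A1 ::= ( ( | ( A2 | ( | + A2 A4 | + A4; A4 ::= ( n | ( | A1 | A2 A4 + | A4 +

Nullable nonterminals: {A2}.
ε ∉ L(G), so no ε-production is kept.
Expand every rule over subsets of its nullable positions: A1 → ( A2 gives ( A2 | (. A1 → + A2 A4 gives + A2 A4 | + A4. A4 → A2 A4 + gives A2 A4 + | A4 +.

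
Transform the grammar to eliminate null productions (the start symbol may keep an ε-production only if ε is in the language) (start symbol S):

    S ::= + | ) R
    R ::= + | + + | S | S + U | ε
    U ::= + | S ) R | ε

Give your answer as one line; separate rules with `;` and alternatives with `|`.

The nullable symbols are {R, U}.
ε ∉ L(G), so no ε-production is kept.
For each production, add variants omitting each subset of nullable occurrences: S → ) R gives ) R | ). R → S + U gives S + U | S +. U → S ) R gives S ) R | S ).

S ::= + | ) R | ); R ::= + | + + | S | S + U | S +; U ::= + | S ) R | S )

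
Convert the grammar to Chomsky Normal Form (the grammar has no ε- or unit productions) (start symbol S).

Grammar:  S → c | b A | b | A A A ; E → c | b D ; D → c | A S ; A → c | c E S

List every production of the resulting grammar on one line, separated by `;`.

S → c | X1 A | b | A Y1; E → c | X1 D; D → c | A S; A → c | X2 Y2; X1 → b; X2 → c; Y1 → A A; Y2 → E S

Introduce a nonterminal for each terminal appearing in a rule of length ≥ 2: X1 → b, X2 → c.
Binarize each right-hand side of length ≥ 3 by chaining fresh nonterminals (Y1, Y2, …): affected rules were S → A A A; A → X2 E S.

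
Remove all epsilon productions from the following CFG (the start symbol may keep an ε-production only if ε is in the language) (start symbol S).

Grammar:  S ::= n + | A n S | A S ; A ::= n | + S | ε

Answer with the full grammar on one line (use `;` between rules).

S ::= n + | A n S | n S | A S; A ::= n | + S

The nullable symbols are {A}.
ε ∉ L(G), so no ε-production is kept.
Add the nullable-subset variants: S → A n S gives A n S | n S.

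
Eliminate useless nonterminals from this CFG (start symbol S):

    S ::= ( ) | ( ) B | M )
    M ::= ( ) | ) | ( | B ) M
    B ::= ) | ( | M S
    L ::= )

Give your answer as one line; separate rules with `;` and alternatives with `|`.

Generating nonterminals: {B, L, M, S}.
Reachable from S after that: {B, M, S}.
Removed useless symbols: {L} and every production mentioning them.

S ::= ( ) | ( ) B | M ); M ::= ( ) | ) | ( | B ) M; B ::= ) | ( | M S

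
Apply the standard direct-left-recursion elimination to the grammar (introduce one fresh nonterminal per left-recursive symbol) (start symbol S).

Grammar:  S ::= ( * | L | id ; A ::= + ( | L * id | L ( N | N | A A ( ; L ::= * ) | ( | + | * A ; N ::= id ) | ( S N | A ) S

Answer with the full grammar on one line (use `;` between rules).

S ::= ( * | L | id; A ::= + ( A' | L * id A' | L ( N A' | N A'; L ::= * ) | ( | + | * A; N ::= id ) | ( S N | A ) S; A' ::= A ( A' | ε

Directly left-recursive nonterminal: A.
For A: α = {A (}, β = {+ (, L * id, L ( N, N}. Rewrite as A → β A' and A' → α A' | ε.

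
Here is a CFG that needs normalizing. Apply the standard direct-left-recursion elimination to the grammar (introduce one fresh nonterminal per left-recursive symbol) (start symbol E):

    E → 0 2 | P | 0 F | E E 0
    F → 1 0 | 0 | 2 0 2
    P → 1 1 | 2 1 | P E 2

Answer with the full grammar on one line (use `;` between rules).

Directly left-recursive nonterminals: E, P.
For E: α = {E 0}, β = {0 2, P, 0 F}. Rewrite as E → β E' and E' → α E' | ε.
For P: α = {E 2}, β = {1 1, 2 1}. Rewrite as P → β P' and P' → α P' | ε.

E → 0 2 E' | P E' | 0 F E'; F → 1 0 | 0 | 2 0 2; P → 1 1 P' | 2 1 P'; E' → E 0 E' | ε; P' → E 2 P' | ε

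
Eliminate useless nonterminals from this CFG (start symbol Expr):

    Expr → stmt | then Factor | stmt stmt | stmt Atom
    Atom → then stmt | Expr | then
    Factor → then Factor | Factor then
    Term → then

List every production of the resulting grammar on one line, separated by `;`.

Generating nonterminals: {Atom, Expr, Term}.
Reachable from Expr after that: {Atom, Expr}.
Removed useless symbols: {Factor, Term} and every production mentioning them.

Expr → stmt | stmt stmt | stmt Atom; Atom → then stmt | Expr | then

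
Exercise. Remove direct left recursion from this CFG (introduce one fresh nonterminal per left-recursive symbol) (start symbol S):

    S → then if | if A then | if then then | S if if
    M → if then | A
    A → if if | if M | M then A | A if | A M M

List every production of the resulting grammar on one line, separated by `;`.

S → then if S' | if A then S' | if then then S'; M → if then | A; A → if if A' | if M A' | M then A A'; S' → if if S' | ε; A' → if A' | M M A' | ε

Left recursion appears on S, A.
For S: α = {if if}, β = {then if, if A then, if then then}. Rewrite as S → β S' and S' → α S' | ε.
For A: α = {if, M M}, β = {if if, if M, M then A}. Rewrite as A → β A' and A' → α A' | ε.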